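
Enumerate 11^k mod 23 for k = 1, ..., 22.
11^1, 11^2, ..., 11^{22} mod 23: [11, 6, 20, 13, 5, 9, 7, 8, 19, 2, 22, 12, 17, 3, 10, 18, 14, 16, 15, 4, 21, 1]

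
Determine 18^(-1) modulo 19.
Since 19 is prime, by Fermat 18^(-1) ≡ 18^{17} ≡ 18 (mod 19). Verify: 18 × 18 = 324 ≡ 1 (mod 19)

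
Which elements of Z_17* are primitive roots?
There are φ(16) = 8 primitive roots mod 17: {3, 5, 6, 7, 10, 11, 12, 14}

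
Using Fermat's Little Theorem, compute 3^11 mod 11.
By Fermat: 3^{10} ≡ 1 mod 11. So 3^{11} = 3^{10} · 3^{1} ≡ 3^{1} ≡ 3 mod 11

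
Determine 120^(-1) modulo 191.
Since 191 is prime, by Fermat 120^(-1) ≡ 120^{189} ≡ 78 mod 191. Verify: 120 × 78 = 9360 ≡ 1 mod 191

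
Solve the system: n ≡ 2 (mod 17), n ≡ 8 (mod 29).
M = 17 × 29 = 493. M₁ = 29, y₁ ≡ 10 (mod 17). M₂ = 17, y₂ ≡ 12 (mod 29). n = 2×29×10 + 8×17×12 ≡ 240 (mod 493)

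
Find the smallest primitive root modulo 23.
g = 5. For each prime q|22: 5^{11}≡22, 5^{2}≡2, none ≡ 1, so ord_23(5) = 22 and 5 is a primitive root.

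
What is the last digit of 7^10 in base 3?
Using Fermat: 7^{2} ≡ 1 (mod 3). 10 ≡ 0 (mod 2). So 7^{10} ≡ 7^{0} ≡ 1 (mod 3)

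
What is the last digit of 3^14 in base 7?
Using Fermat: 3^{6} ≡ 1 mod 7. 14 ≡ 2 mod 6. So 3^{14} ≡ 3^{2} ≡ 2 mod 7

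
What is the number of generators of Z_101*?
There are φ(101-1) = φ(100) = 40 primitive roots modulo 101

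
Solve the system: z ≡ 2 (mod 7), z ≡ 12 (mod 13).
M = 7 × 13 = 91. M₁ = 13, y₁ ≡ 6 (mod 7). M₂ = 7, y₂ ≡ 2 (mod 13). z = 2×13×6 + 12×7×2 ≡ 51 (mod 91)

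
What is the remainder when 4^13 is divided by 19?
By repeated squaring (mod 19): 4^{1}≡4, 4^{2}≡16, 4^{4}≡9, 4^{8}≡5. Then 4^{13} = 4^{8+4+1} ≡ 5 × 9 × 4 ≡ 9 (mod 19)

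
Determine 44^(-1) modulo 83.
Since 83 is prime, by Fermat 44^(-1) ≡ 44^{81} ≡ 17 mod 83. Verify: 44 × 17 = 748 ≡ 1 mod 83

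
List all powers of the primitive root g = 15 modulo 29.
15^1, 15^2, ..., 15^{28} mod 29: [15, 22, 11, 20, 10, 5, 17, 23, 26, 13, 21, 25, 27, 28, 14, 7, 18, 9, 19, 24, 12, 6, 3, 16, 8, 4, 2, 1]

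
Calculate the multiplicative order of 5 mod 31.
Powers of 5 mod 31: 5^1≡5, 5^2≡25, 5^3≡1. Order = 3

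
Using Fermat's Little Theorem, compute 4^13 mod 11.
By Fermat: 4^{10} ≡ 1 (mod 11). So 4^{13} = 4^{10} · 4^{3} ≡ 4^{3} ≡ 9 (mod 11)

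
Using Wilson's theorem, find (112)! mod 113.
By Wilson's theorem, (112)! ≡ -1 ≡ 112 mod 113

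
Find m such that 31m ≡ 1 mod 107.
Since 107 is prime, by Fermat 31^(-1) ≡ 31^{105} ≡ 38 mod 107. Verify: 31 × 38 = 1178 ≡ 1 mod 107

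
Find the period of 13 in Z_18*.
Powers of 13 mod 18: 13^1≡13, 13^2≡7, 13^3≡1. Order = 3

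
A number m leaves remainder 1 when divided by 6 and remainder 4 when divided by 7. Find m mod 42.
M = 6 × 7 = 42. M₁ = 7, y₁ ≡ 1 mod 6. M₂ = 6, y₂ ≡ 6 mod 7. m = 1×7×1 + 4×6×6 ≡ 25 mod 42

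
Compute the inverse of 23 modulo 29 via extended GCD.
Extended GCD: 23(-5) + 29(4) = 1. So 23^(-1) ≡ -5 ≡ 24 (mod 29). Verify: 23 × 24 = 552 ≡ 1 (mod 29)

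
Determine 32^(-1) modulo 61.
Since 61 is prime, by Fermat 32^(-1) ≡ 32^{59} ≡ 21 (mod 61). Verify: 32 × 21 = 672 ≡ 1 (mod 61)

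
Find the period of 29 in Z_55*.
Powers of 29 mod 55: 29^1≡29, 29^2≡16, 29^3≡24, 29^4≡36, 29^5≡54, 29^6≡26, 29^7≡39, 29^8≡31, 29^9≡19, 29^10≡1. Order = 10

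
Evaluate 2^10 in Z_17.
By repeated squaring mod 17: 2^{1}≡2, 2^{2}≡4, 2^{4}≡16, 2^{8}≡1. Then 2^{10} = 2^{8+2} ≡ 1 × 4 ≡ 4 mod 17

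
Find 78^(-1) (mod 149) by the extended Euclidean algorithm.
Extended GCD: 78(-21) + 149(11) = 1. So 78^(-1) ≡ -21 ≡ 128 (mod 149). Verify: 78 × 128 = 9984 ≡ 1 (mod 149)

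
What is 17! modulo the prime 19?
(18)! = (17)! × (18) ≡ -1 mod 19. So (17)! ≡ -1 × (18)^(-1) ≡ (-1)×(-1) = 1 mod 19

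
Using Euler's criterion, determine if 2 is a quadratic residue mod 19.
By Euler's criterion: 2^{9} ≡ 18 mod 19. Since this equals -1 (≡ 18), 2 is not a QR.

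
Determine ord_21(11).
Powers of 11 mod 21: 11^1≡11, 11^2≡16, 11^3≡8, 11^4≡4, 11^5≡2, 11^6≡1. ord_21(11) = 6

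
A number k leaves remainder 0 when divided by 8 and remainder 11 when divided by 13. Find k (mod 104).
M = 8 × 13 = 104. M₁ = 13, y₁ ≡ 5 (mod 8). M₂ = 8, y₂ ≡ 5 (mod 13). k = 0×13×5 + 11×8×5 ≡ 24 (mod 104)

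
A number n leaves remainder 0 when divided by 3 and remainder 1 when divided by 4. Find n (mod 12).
M = 3 × 4 = 12. M₁ = 4, y₁ ≡ 1 (mod 3). M₂ = 3, y₂ ≡ 3 (mod 4). n = 0×4×1 + 1×3×3 ≡ 9 (mod 12)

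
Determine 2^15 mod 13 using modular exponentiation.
Using Fermat: 2^{12} ≡ 1 (mod 13). 15 ≡ 3 (mod 12). So 2^{15} ≡ 2^{3} ≡ 8 (mod 13)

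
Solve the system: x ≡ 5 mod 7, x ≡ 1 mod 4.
M = 7 × 4 = 28. M₁ = 4, y₁ ≡ 2 mod 7. M₂ = 7, y₂ ≡ 3 mod 4. x = 5×4×2 + 1×7×3 ≡ 5 mod 28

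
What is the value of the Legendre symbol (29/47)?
(29/47) = 29^{23} mod 47 = -1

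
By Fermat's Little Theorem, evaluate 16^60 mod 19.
By Fermat: 16^{18} ≡ 1 mod 19. 60 = 3×18 + 6. So 16^{60} ≡ 16^{6} ≡ 7 mod 19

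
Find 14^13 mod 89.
By repeated squaring mod 89: 14^{1}≡14, 14^{2}≡18, 14^{4}≡57, 14^{8}≡45. Then 14^{13} = 14^{8+4+1} ≡ 45 × 57 × 14 ≡ 43 mod 89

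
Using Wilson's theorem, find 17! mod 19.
(18)! = (17)! × (18) ≡ -1 (mod 19). So (17)! ≡ -1 × (18)^(-1) ≡ (-1)×(-1) = 1 (mod 19)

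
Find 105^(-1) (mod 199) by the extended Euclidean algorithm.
Extended GCD: 105(-36) + 199(19) = 1. So 105^(-1) ≡ -36 ≡ 163 (mod 199). Verify: 105 × 163 = 17115 ≡ 1 (mod 199)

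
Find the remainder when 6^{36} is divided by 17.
By Fermat: 6^{16} ≡ 1 (mod 17). 36 = 2×16 + 4. So 6^{36} ≡ 6^{4} ≡ 4 (mod 17)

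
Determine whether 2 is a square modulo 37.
By Euler's criterion: 2^{18} ≡ 36 mod 37. Since this equals -1 (≡ 36), 2 is not a QR.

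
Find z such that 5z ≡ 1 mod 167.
Since 167 is prime, by Fermat 5^(-1) ≡ 5^{165} ≡ 67 mod 167. Verify: 5 × 67 = 335 ≡ 1 mod 167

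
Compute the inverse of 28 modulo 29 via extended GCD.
Extended GCD: 28(-1) + 29(1) = 1. So 28^(-1) ≡ -1 ≡ 28 mod 29. Verify: 28 × 28 = 784 ≡ 1 mod 29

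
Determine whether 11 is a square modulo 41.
By Euler's criterion: 11^{20} ≡ 40 (mod 41). Since this equals -1 (≡ 40), 11 is not a QR.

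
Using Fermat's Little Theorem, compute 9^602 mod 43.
By Fermat: 9^{42} ≡ 1 mod 43. 602 ≡ 14 mod 42. So 9^{602} ≡ 9^{14} ≡ 6 mod 43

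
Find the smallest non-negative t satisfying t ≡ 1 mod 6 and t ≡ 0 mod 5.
M = 6 × 5 = 30. M₁ = 5, y₁ ≡ 5 mod 6. M₂ = 6, y₂ ≡ 1 mod 5. t = 1×5×5 + 0×6×1 ≡ 25 mod 30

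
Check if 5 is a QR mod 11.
By Euler's criterion: 5^{5} ≡ 1 mod 11. Since this equals 1, 5 is a QR.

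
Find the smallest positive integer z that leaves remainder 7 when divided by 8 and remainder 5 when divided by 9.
M = 8 × 9 = 72. M₁ = 9, y₁ ≡ 1 mod 8. M₂ = 8, y₂ ≡ 8 mod 9. z = 7×9×1 + 5×8×8 ≡ 23 mod 72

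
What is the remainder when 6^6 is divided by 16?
By repeated squaring (mod 16): 6^{1}≡6, 6^{2}≡4, 6^{4}≡0. Then 6^{6} = 6^{4+2} ≡ 0 × 4 ≡ 0 (mod 16)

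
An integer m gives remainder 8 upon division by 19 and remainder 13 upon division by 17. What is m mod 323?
M = 19 × 17 = 323. M₁ = 17, y₁ ≡ 9 mod 19. M₂ = 19, y₂ ≡ 9 mod 17. m = 8×17×9 + 13×19×9 ≡ 217 mod 323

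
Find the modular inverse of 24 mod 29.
Since 29 is prime, by Fermat 24^(-1) ≡ 24^{27} ≡ 23 (mod 29). Verify: 24 × 23 = 552 ≡ 1 (mod 29)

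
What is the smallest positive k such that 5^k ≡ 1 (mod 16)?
Powers of 5 mod 16: 5^1≡5, 5^2≡9, 5^3≡13, 5^4≡1. ord_16(5) = 4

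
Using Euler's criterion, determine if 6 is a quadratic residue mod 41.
By Euler's criterion: 6^{20} ≡ 40 (mod 41). Since this equals -1 (≡ 40), 6 is not a QR.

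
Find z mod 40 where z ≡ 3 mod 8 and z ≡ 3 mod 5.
M = 8 × 5 = 40. M₁ = 5, y₁ ≡ 5 mod 8. M₂ = 8, y₂ ≡ 2 mod 5. z = 3×5×5 + 3×8×2 ≡ 3 mod 40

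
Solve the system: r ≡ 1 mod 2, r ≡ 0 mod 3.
M = 2 × 3 = 6. M₁ = 3, y₁ ≡ 1 mod 2. M₂ = 2, y₂ ≡ 2 mod 3. r = 1×3×1 + 0×2×2 ≡ 3 mod 6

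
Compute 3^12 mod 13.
Using Fermat: 3^{12} ≡ 1 mod 13. 12 ≡ 0 mod 12. So 3^{12} ≡ 3^{0} ≡ 1 mod 13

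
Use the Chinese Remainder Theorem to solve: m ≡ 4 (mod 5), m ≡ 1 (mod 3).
M = 5 × 3 = 15. M₁ = 3, y₁ ≡ 2 (mod 5). M₂ = 5, y₂ ≡ 2 (mod 3). m = 4×3×2 + 1×5×2 ≡ 4 (mod 15)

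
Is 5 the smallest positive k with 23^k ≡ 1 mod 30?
Powers of 23 mod 30: 23^1≡23, 23^2≡19, 23^3≡17, 23^4≡1. Already 23^4≡1, so the order is 4 < 5. No, the actual order is 4.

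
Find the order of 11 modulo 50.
Powers of 11 mod 50: 11^1≡11, 11^2≡21, 11^3≡31, 11^4≡41, 11^5≡1. ord_50(11) = 5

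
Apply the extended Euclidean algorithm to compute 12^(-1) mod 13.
Extended GCD: 12(-1) + 13(1) = 1. So 12^(-1) ≡ -1 ≡ 12 mod 13. Verify: 12 × 12 = 144 ≡ 1 mod 13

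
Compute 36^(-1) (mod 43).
Since 43 is prime, by Fermat 36^(-1) ≡ 36^{41} ≡ 6 (mod 43). Verify: 36 × 6 = 216 ≡ 1 (mod 43)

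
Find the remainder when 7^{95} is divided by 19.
By Fermat: 7^{18} ≡ 1 (mod 19). 95 = 5×18 + 5. So 7^{95} ≡ 7^{5} ≡ 11 (mod 19)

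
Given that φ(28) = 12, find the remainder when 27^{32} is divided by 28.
By Euler: 27^{12} ≡ 1 mod 28 since gcd(27, 28) = 1. 32 = 2×12 + 8. So 27^{32} ≡ 27^{8} ≡ 1 mod 28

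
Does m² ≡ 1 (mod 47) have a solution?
By Euler's criterion: 1^{23} ≡ 1 (mod 47). Since this equals 1, 1 is a QR.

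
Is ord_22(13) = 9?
Powers of 13 mod 22: 13^1≡13, 13^2≡15, 13^3≡19, 13^4≡5, 13^5≡21, 13^6≡9, 13^7≡7, 13^8≡3, 13^9≡17, 13^10≡1. 13^9≡17≢1, so ord ≠ 9. No, the actual order is 10.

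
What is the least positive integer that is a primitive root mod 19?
g = 2. For each prime q|18: 2^{9}≡18, 2^{6}≡7, none ≡ 1, so ord_19(2) = 18 and 2 is a primitive root.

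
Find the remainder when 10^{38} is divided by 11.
By Fermat: 10^{10} ≡ 1 (mod 11). 38 = 3×10 + 8. So 10^{38} ≡ 10^{8} ≡ 1 (mod 11)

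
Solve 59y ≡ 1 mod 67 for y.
Since 67 is prime, by Fermat 59^(-1) ≡ 59^{65} ≡ 25 mod 67. Verify: 59 × 25 = 1475 ≡ 1 mod 67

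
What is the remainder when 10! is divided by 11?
By Wilson's theorem, (10)! ≡ -1 ≡ 10 (mod 11)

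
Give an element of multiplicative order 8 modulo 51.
2 has order 8 mod 51 since 2^{8} ≡ 1 (mod 51) and no smaller power works.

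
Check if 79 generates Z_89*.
79^{44} ≡ 1 (mod 89) and 44 < 88, so ord_89(79) = 44 ≠ 88 and 79 is not a primitive root.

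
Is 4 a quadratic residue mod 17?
By Euler's criterion: 4^{8} ≡ 1 mod 17. Since this equals 1, 4 is a QR.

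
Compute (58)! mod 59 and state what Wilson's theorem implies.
(58)! mod 59 = 58. Since this equals -1 mod 59, Wilson confirms 59 is prime.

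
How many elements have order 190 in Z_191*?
Number of primitive roots mod 191 = φ(p-1) = φ(190) = 72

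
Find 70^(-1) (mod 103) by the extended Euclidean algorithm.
Extended GCD: 70(-25) + 103(17) = 1. So 70^(-1) ≡ -25 ≡ 78 (mod 103). Verify: 70 × 78 = 5460 ≡ 1 (mod 103)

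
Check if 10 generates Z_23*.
ord_23(10) divides 22. For each prime q|22: 10^{11}≡22, 10^{2}≡8, none ≡ 1. So 10 has order 22 and is a primitive root mod 23.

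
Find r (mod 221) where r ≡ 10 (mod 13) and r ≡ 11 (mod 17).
M = 13 × 17 = 221. M₁ = 17, y₁ ≡ 10 (mod 13). M₂ = 13, y₂ ≡ 4 (mod 17). r = 10×17×10 + 11×13×4 ≡ 62 (mod 221)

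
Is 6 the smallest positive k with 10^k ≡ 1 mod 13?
Powers of 10 mod 13: 10^1≡10, 10^2≡9, 10^3≡12, 10^4≡3, 10^5≡4, 10^6≡1. First k with 10^k≡1 is k=6. Yes, ord_13(10) = 6.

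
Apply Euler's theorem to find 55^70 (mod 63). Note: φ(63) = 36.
By Euler: 55^{36} ≡ 1 (mod 63) since gcd(55, 63) = 1. 70 = 1×36 + 34. So 55^{70} ≡ 55^{34} ≡ 1 (mod 63)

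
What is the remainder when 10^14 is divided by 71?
By repeated squaring (mod 71): 10^{1}≡10, 10^{2}≡29, 10^{4}≡60, 10^{8}≡50. Then 10^{14} = 10^{8+4+2} ≡ 50 × 60 × 29 ≡ 25 (mod 71)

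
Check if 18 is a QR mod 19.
By Euler's criterion: 18^{9} ≡ 18 mod 19. Since this equals -1 (≡ 18), 18 is not a QR.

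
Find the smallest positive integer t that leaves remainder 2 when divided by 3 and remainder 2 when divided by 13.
M = 3 × 13 = 39. M₁ = 13, y₁ ≡ 1 mod 3. M₂ = 3, y₂ ≡ 9 mod 13. t = 2×13×1 + 2×3×9 ≡ 2 mod 39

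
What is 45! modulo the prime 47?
(46)! = (45)! × (46) ≡ -1 (mod 47). So (45)! ≡ -1 × (46)^(-1) ≡ (-1)×(-1) = 1 (mod 47)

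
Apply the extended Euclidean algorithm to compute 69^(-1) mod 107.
Extended GCD: 69(-31) + 107(20) = 1. So 69^(-1) ≡ -31 ≡ 76 (mod 107). Verify: 69 × 76 = 5244 ≡ 1 (mod 107)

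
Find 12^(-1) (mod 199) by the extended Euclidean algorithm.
Extended GCD: 12(83) + 199(-5) = 1. So 12^(-1) ≡ 83 (mod 199). Verify: 12 × 83 = 996 ≡ 1 (mod 199)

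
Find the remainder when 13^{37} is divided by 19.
By Fermat: 13^{18} ≡ 1 (mod 19). 37 = 2×18 + 1. So 13^{37} ≡ 13^{1} ≡ 13 (mod 19)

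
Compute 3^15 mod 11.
Using Fermat: 3^{10} ≡ 1 (mod 11). 15 ≡ 5 (mod 10). So 3^{15} ≡ 3^{5} ≡ 1 (mod 11)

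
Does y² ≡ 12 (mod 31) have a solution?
By Euler's criterion: 12^{15} ≡ 30 (mod 31). Since this equals -1 (≡ 30), 12 is not a QR.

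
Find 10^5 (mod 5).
By repeated squaring (mod 5): 10^{1}≡0, 10^{2}≡0, 10^{4}≡0. Then 10^{5} = 10^{4+1} ≡ 0 × 0 ≡ 0 (mod 5)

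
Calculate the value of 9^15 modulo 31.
By repeated squaring (mod 31): 9^{1}≡9, 9^{2}≡19, 9^{4}≡20, 9^{8}≡28. Then 9^{15} = 9^{8+4+2+1} ≡ 28 × 20 × 19 × 9 ≡ 1 (mod 31)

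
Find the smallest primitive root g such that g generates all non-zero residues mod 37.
g = 2. Powers: [2, 4, 8, 16, 32, 27, 17, 34, 31, 25, ...] generates all 36 non-zero residues.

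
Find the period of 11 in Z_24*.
Powers of 11 mod 24: 11^1≡11, 11^2≡1. So the order of 11 is 2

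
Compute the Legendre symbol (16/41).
(16/41) = 16^{20} mod 41 = 1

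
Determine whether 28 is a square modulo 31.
By Euler's criterion: 28^{15} ≡ 1 mod 31. Since this equals 1, 28 is a QR.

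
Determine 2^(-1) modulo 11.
Since 11 is prime, by Fermat 2^(-1) ≡ 2^{9} ≡ 6 mod 11. Verify: 2 × 6 = 12 ≡ 1 mod 11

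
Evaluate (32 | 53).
(32/53) = 32^{26} mod 53 = -1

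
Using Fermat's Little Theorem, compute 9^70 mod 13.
By Fermat: 9^{12} ≡ 1 (mod 13). 70 = 5×12 + 10. So 9^{70} ≡ 9^{10} ≡ 9 (mod 13)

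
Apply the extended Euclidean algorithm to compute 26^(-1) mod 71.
Extended GCD: 26(-30) + 71(11) = 1. So 26^(-1) ≡ -30 ≡ 41 (mod 71). Verify: 26 × 41 = 1066 ≡ 1 (mod 71)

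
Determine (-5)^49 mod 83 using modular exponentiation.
By repeated squaring (mod 83): (-5)^{1}≡78, (-5)^{2}≡25, (-5)^{4}≡44, (-5)^{8}≡27, (-5)^{16}≡65, (-5)^{32}≡75. Then (-5)^{49} = (-5)^{32+16+1} ≡ 75 × 65 × 78 ≡ 27 (mod 83)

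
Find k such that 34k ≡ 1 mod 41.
Since 41 is prime, by Fermat 34^(-1) ≡ 34^{39} ≡ 35 mod 41. Verify: 34 × 35 = 1190 ≡ 1 mod 41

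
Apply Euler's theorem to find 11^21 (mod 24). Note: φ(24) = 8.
By Euler: 11^{8} ≡ 1 (mod 24) since gcd(11, 24) = 1. 21 = 2×8 + 5. So 11^{21} ≡ 11^{5} ≡ 11 (mod 24)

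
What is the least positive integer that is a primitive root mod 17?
g = 3. Powers: [3, 9, 10, 13, 5, 15, ...] generates all 16 non-zero residues.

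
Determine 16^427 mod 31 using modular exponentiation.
Using Fermat: 16^{30} ≡ 1 mod 31. 427 ≡ 7 mod 30. So 16^{427} ≡ 16^{7} ≡ 8 mod 31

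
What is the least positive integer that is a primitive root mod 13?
g = 2. For each prime q|12: 2^{6}≡12, 2^{4}≡3, none ≡ 1, so ord_13(2) = 12 and 2 is a primitive root.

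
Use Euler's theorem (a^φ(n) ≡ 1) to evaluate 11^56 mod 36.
By Euler: 11^{12} ≡ 1 mod 36 since gcd(11, 36) = 1. 56 = 4×12 + 8. So 11^{56} ≡ 11^{8} ≡ 13 mod 36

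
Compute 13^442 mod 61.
Using Fermat: 13^{60} ≡ 1 (mod 61). 442 ≡ 22 (mod 60). So 13^{442} ≡ 13^{22} ≡ 13 (mod 61)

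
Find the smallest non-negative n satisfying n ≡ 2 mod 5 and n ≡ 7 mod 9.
M = 5 × 9 = 45. M₁ = 9, y₁ ≡ 4 mod 5. M₂ = 5, y₂ ≡ 2 mod 9. n = 2×9×4 + 7×5×2 ≡ 7 mod 45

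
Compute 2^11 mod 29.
By repeated squaring (mod 29): 2^{1}≡2, 2^{2}≡4, 2^{4}≡16, 2^{8}≡24. Then 2^{11} = 2^{8+2+1} ≡ 24 × 4 × 2 ≡ 18 (mod 29)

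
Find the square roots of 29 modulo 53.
The square roots of 29 mod 53 are 33 and 20. Verify: 33² = 1089 ≡ 29 (mod 53)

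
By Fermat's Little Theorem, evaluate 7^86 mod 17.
By Fermat: 7^{16} ≡ 1 (mod 17). 86 = 5×16 + 6. So 7^{86} ≡ 7^{6} ≡ 9 (mod 17)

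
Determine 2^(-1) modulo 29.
Since 29 is prime, by Fermat 2^(-1) ≡ 2^{27} ≡ 15 (mod 29). Verify: 2 × 15 = 30 ≡ 1 (mod 29)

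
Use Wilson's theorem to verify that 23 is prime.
(22)! mod 23 = 22. Since this equals -1 (mod 23), Wilson confirms 23 is prime.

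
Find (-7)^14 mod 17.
By repeated squaring mod 17: (-7)^{1}≡10, (-7)^{2}≡15, (-7)^{4}≡4, (-7)^{8}≡16. Then (-7)^{14} = (-7)^{8+4+2} ≡ 16 × 4 × 15 ≡ 8 mod 17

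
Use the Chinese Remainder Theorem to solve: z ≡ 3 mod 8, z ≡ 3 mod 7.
M = 8 × 7 = 56. M₁ = 7, y₁ ≡ 7 mod 8. M₂ = 8, y₂ ≡ 1 mod 7. z = 3×7×7 + 3×8×1 ≡ 3 mod 56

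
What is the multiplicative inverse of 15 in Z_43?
Since 43 is prime, by Fermat 15^(-1) ≡ 15^{41} ≡ 23 (mod 43). Verify: 15 × 23 = 345 ≡ 1 (mod 43)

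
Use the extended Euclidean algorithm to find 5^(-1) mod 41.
Extended GCD: 5(-8) + 41(1) = 1. So 5^(-1) ≡ -8 ≡ 33 (mod 41). Verify: 5 × 33 = 165 ≡ 1 (mod 41)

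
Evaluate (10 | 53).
(10/53) = 10^{26} mod 53 = 1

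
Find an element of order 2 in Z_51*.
16 has order 2 mod 51 since 16^{2} ≡ 1 mod 51 and no smaller power works.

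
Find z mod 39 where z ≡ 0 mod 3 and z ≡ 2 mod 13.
M = 3 × 13 = 39. M₁ = 13, y₁ ≡ 1 mod 3. M₂ = 3, y₂ ≡ 9 mod 13. z = 0×13×1 + 2×3×9 ≡ 15 mod 39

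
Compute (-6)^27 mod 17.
Using Fermat: (-6)^{16} ≡ 1 (mod 17). 27 ≡ 11 (mod 16). So (-6)^{27} ≡ (-6)^{11} ≡ 12 (mod 17)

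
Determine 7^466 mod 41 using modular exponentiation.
Using Fermat: 7^{40} ≡ 1 (mod 41). 466 ≡ 26 (mod 40). So 7^{466} ≡ 7^{26} ≡ 21 (mod 41)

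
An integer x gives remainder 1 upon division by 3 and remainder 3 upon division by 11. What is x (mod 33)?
M = 3 × 11 = 33. M₁ = 11, y₁ ≡ 2 (mod 3). M₂ = 3, y₂ ≡ 4 (mod 11). x = 1×11×2 + 3×3×4 ≡ 25 (mod 33)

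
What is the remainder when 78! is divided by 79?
By Wilson's theorem, (78)! ≡ -1 ≡ 78 mod 79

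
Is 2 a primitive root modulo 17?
2^{8} ≡ 1 mod 17 and 8 < 16, so ord_17(2) = 8 ≠ 16 and 2 is not a primitive root.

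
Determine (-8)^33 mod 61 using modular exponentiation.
By repeated squaring mod 61: (-8)^{1}≡53, (-8)^{2}≡3, (-8)^{4}≡9, (-8)^{8}≡20, (-8)^{16}≡34, (-8)^{32}≡58. Then (-8)^{33} = (-8)^{32+1} ≡ 58 × 53 ≡ 24 mod 61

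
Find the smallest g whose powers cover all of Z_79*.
g = 3. Powers: [3, 9, 27, 2, 6, 18, 54, 4, 12, 36, ...] generates all 78 non-zero residues.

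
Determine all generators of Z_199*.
There are φ(198) = 60 primitive roots mod 199: {3, 6, 15, 22, 30, 34, 38, 39, 41, 44, 48, 54, 68, 69, 71, 73, 75, 77, 84, 87, 95, 97, 99, 105, 108, 110, 113, 118, 119, 120, 127, 129, 133, 134, 142, 143, 146, 148, 149, 150, 152, 153, 154, 163, 164, 166, 167, 168, 170, 173, 176, 179, 183, 185, 186, 189, 190, 192, 195, 197}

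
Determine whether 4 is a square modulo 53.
By Euler's criterion: 4^{26} ≡ 1 mod 53. Since this equals 1, 4 is a QR.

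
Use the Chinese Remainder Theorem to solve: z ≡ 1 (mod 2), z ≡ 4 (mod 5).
M = 2 × 5 = 10. M₁ = 5, y₁ ≡ 1 (mod 2). M₂ = 2, y₂ ≡ 3 (mod 5). z = 1×5×1 + 4×2×3 ≡ 9 (mod 10)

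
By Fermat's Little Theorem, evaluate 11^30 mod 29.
By Fermat: 11^{28} ≡ 1 (mod 29). So 11^{30} = 11^{28} · 11^{2} ≡ 11^{2} ≡ 5 (mod 29)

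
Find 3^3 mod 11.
3^{3} = 27 ≡ 5 mod 11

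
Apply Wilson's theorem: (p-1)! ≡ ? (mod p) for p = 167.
By Wilson's theorem, (166)! ≡ -1 ≡ 166 (mod 167)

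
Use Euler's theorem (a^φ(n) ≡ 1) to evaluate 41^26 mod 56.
By Euler: 41^{24} ≡ 1 mod 56 since gcd(41, 56) = 1. 26 = 1×24 + 2. So 41^{26} ≡ 41^{2} ≡ 1 mod 56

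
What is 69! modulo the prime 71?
(70)! = (69)! × (70) ≡ -1 mod 71. So (69)! ≡ -1 × (70)^(-1) ≡ (-1)×(-1) = 1 mod 71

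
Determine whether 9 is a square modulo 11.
By Euler's criterion: 9^{5} ≡ 1 mod 11. Since this equals 1, 9 is a QR.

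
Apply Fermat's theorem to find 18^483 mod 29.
By Fermat: 18^{28} ≡ 1 mod 29. 483 ≡ 7 mod 28. So 18^{483} ≡ 18^{7} ≡ 17 mod 29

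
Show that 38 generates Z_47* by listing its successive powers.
38^1, 38^2, ..., 38^{46} mod 47: [38, 34, 23, 28, 30, 12, 33, 32, 41, 7, 31, 3, 20, 8, 22, 37, 43, 36, 5, 2, 29, 21, 46, 9, 13, 24, 19, 17, 35, 14, 15, 6, 40, 16, 44, 27, 39, 25, 10, 4, 11, 42, 45, 18, 26, 1]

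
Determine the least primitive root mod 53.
g = 2. For each prime q|52: 2^{26}≡52, 2^{4}≡16, none ≡ 1, so ord_53(2) = 52 and 2 is a primitive root.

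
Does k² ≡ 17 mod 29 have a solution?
By Euler's criterion: 17^{14} ≡ 28 mod 29. Since this equals -1 (≡ 28), 17 is not a QR.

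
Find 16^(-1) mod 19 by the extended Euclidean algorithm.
Extended GCD: 16(6) + 19(-5) = 1. So 16^(-1) ≡ 6 mod 19. Verify: 16 × 6 = 96 ≡ 1 mod 19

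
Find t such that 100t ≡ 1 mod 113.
Since 113 is prime, by Fermat 100^(-1) ≡ 100^{111} ≡ 26 mod 113. Verify: 100 × 26 = 2600 ≡ 1 mod 113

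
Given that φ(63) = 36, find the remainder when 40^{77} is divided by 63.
By Euler: 40^{36} ≡ 1 mod 63 since gcd(40, 63) = 1. 77 = 2×36 + 5. So 40^{77} ≡ 40^{5} ≡ 52 mod 63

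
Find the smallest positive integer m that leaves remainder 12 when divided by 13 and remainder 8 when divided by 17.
M = 13 × 17 = 221. M₁ = 17, y₁ ≡ 10 mod 13. M₂ = 13, y₂ ≡ 4 mod 17. m = 12×17×10 + 8×13×4 ≡ 25 mod 221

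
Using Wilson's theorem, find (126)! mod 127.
By Wilson's theorem, (126)! ≡ -1 ≡ 126 (mod 127)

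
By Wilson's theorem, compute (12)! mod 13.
By Wilson's theorem, (12)! ≡ -1 ≡ 12 mod 13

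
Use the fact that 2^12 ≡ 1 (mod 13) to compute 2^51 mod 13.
By Fermat: 2^{12} ≡ 1 (mod 13). 51 = 4×12 + 3. So 2^{51} ≡ 2^{3} ≡ 8 (mod 13)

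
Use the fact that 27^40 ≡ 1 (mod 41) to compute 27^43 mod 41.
By Fermat: 27^{40} ≡ 1 (mod 41). So 27^{43} = 27^{40} · 27^{3} ≡ 27^{3} ≡ 3 (mod 41)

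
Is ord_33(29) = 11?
Powers of 29 mod 33: 29^1≡29, 29^2≡16, 29^3≡2, 29^4≡25, 29^5≡32, 29^6≡4, 29^7≡17, 29^8≡31, 29^9≡8, 29^10≡1. Already 29^10≡1, so the order is 10 < 11. No, the actual order is 10.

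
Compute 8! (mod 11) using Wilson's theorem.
(10)! = (8)! × (9) × (10) ≡ -1 (mod 11). So (8)! ≡ -1 × [(10)(9)]^(-1) ≡ 5 (mod 11)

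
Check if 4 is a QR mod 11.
By Euler's criterion: 4^{5} ≡ 1 (mod 11). Since this equals 1, 4 is a QR.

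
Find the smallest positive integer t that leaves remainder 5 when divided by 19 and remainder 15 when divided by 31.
M = 19 × 31 = 589. M₁ = 31, y₁ ≡ 8 mod 19. M₂ = 19, y₂ ≡ 18 mod 31. t = 5×31×8 + 15×19×18 ≡ 480 mod 589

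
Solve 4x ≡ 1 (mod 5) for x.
Since 5 is prime, by Fermat 4^(-1) ≡ 4^{3} ≡ 4 (mod 5). Verify: 4 × 4 = 16 ≡ 1 (mod 5)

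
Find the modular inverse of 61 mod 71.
Since 71 is prime, by Fermat 61^(-1) ≡ 61^{69} ≡ 7 (mod 71). Verify: 61 × 7 = 427 ≡ 1 (mod 71)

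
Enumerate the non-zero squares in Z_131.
Squares in Z_131*: {1, 3, 4, 5, 7, 9, 11, 12, 13, 15, 16, 20, 21, 25, 27, 28, 33, 34, 35, 36, 38, 39, 41, 43, 44, 45, 46, 48, 49, 52, 53, 55, 58, 59, 60, 61, 62, 63, 64, 65, 74, 75, 77, 80, 81, 84, 89, 91, 94, 99, 100, 101, 102, 105, 107, 108, 109, 112, 113, 114, 117, 121, 123, 125, 129}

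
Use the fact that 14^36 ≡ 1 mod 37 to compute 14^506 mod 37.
By Fermat: 14^{36} ≡ 1 mod 37. 506 ≡ 2 mod 36. So 14^{506} ≡ 14^{2} ≡ 11 mod 37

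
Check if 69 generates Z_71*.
ord_71(69) divides 70. For each prime q|70: 69^{35}≡70, 69^{14}≡54, 69^{10}≡30, none ≡ 1. So 69 has order 70 and is a primitive root mod 71.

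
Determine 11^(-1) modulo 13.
Since 13 is prime, by Fermat 11^(-1) ≡ 11^{11} ≡ 6 mod 13. Verify: 11 × 6 = 66 ≡ 1 mod 13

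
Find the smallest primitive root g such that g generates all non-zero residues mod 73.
g = 5. Powers: [5, 25, 52, 41, 59, 3, ...] generates all 72 non-zero residues.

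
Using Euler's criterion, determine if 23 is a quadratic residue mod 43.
By Euler's criterion: 23^{21} ≡ 1 (mod 43). Since this equals 1, 23 is a QR.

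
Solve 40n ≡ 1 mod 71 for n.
Since 71 is prime, by Fermat 40^(-1) ≡ 40^{69} ≡ 16 mod 71. Verify: 40 × 16 = 640 ≡ 1 mod 71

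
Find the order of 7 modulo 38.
Powers of 7 mod 38: 7^1≡7, 7^2≡11, 7^3≡1. ord_38(7) = 3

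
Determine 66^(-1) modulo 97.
Since 97 is prime, by Fermat 66^(-1) ≡ 66^{95} ≡ 25 (mod 97). Verify: 66 × 25 = 1650 ≡ 1 (mod 97)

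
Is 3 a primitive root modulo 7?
ord_7(3) divides 6. For each prime q|6: 3^{3}≡6, 3^{2}≡2, none ≡ 1. So 3 has order 6 and is a primitive root mod 7.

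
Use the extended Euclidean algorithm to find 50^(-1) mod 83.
Extended GCD: 50(5) + 83(-3) = 1. So 50^(-1) ≡ 5 (mod 83). Verify: 50 × 5 = 250 ≡ 1 (mod 83)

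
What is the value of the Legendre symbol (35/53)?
(35/53) = 35^{26} mod 53 = -1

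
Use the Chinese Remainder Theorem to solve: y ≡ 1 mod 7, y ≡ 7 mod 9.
M = 7 × 9 = 63. M₁ = 9, y₁ ≡ 4 mod 7. M₂ = 7, y₂ ≡ 4 mod 9. y = 1×9×4 + 7×7×4 ≡ 43 mod 63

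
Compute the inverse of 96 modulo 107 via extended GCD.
Extended GCD: 96(-39) + 107(35) = 1. So 96^(-1) ≡ -39 ≡ 68 (mod 107). Verify: 96 × 68 = 6528 ≡ 1 (mod 107)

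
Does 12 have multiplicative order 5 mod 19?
Powers of 12 mod 19: 12^1≡12, 12^2≡11, 12^3≡18, 12^4≡7, 12^5≡8, 12^6≡1. 12^5≡8≢1, so ord ≠ 5. No, the actual order is 6.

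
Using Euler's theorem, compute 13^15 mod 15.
By Euler: 13^{8} ≡ 1 (mod 15) since gcd(13, 15) = 1. 15 = 1×8 + 7. So 13^{15} ≡ 13^{7} ≡ 7 (mod 15)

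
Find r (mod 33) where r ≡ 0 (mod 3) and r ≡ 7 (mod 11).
M = 3 × 11 = 33. M₁ = 11, y₁ ≡ 2 (mod 3). M₂ = 3, y₂ ≡ 4 (mod 11). r = 0×11×2 + 7×3×4 ≡ 18 (mod 33)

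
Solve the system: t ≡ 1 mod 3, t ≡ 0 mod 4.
M = 3 × 4 = 12. M₁ = 4, y₁ ≡ 1 mod 3. M₂ = 3, y₂ ≡ 3 mod 4. t = 1×4×1 + 0×3×3 ≡ 4 mod 12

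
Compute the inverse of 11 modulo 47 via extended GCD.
Extended GCD: 11(-17) + 47(4) = 1. So 11^(-1) ≡ -17 ≡ 30 (mod 47). Verify: 11 × 30 = 330 ≡ 1 (mod 47)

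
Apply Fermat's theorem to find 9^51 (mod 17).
By Fermat: 9^{16} ≡ 1 (mod 17). 51 = 3×16 + 3. So 9^{51} ≡ 9^{3} ≡ 15 (mod 17)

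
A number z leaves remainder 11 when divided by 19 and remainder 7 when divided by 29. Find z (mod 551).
M = 19 × 29 = 551. M₁ = 29, y₁ ≡ 2 (mod 19). M₂ = 19, y₂ ≡ 26 (mod 29). z = 11×29×2 + 7×19×26 ≡ 239 (mod 551)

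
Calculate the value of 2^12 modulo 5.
Using Fermat: 2^{4} ≡ 1 mod 5. 12 ≡ 0 mod 4. So 2^{12} ≡ 2^{0} ≡ 1 mod 5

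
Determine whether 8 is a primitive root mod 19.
8^{6} ≡ 1 (mod 19) and 6 < 18, so ord_19(8) = 6 ≠ 18 and 8 is not a primitive root.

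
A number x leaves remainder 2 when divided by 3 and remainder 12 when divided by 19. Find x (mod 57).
M = 3 × 19 = 57. M₁ = 19, y₁ ≡ 1 (mod 3). M₂ = 3, y₂ ≡ 13 (mod 19). x = 2×19×1 + 12×3×13 ≡ 50 (mod 57)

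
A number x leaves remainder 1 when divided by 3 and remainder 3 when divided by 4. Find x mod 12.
M = 3 × 4 = 12. M₁ = 4, y₁ ≡ 1 mod 3. M₂ = 3, y₂ ≡ 3 mod 4. x = 1×4×1 + 3×3×3 ≡ 7 mod 12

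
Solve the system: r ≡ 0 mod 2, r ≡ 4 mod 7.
M = 2 × 7 = 14. M₁ = 7, y₁ ≡ 1 mod 2. M₂ = 2, y₂ ≡ 4 mod 7. r = 0×7×1 + 4×2×4 ≡ 4 mod 14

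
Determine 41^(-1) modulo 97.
Since 97 is prime, by Fermat 41^(-1) ≡ 41^{95} ≡ 71 (mod 97). Verify: 41 × 71 = 2911 ≡ 1 (mod 97)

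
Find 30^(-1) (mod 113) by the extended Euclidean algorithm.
Extended GCD: 30(49) + 113(-13) = 1. So 30^(-1) ≡ 49 (mod 113). Verify: 30 × 49 = 1470 ≡ 1 (mod 113)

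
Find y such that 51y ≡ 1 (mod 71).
Since 71 is prime, by Fermat 51^(-1) ≡ 51^{69} ≡ 39 (mod 71). Verify: 51 × 39 = 1989 ≡ 1 (mod 71)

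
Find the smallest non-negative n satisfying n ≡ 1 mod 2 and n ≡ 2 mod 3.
M = 2 × 3 = 6. M₁ = 3, y₁ ≡ 1 mod 2. M₂ = 2, y₂ ≡ 2 mod 3. n = 1×3×1 + 2×2×2 ≡ 5 mod 6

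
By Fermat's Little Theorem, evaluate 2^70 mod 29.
By Fermat: 2^{28} ≡ 1 (mod 29). 70 = 2×28 + 14. So 2^{70} ≡ 2^{14} ≡ 28 (mod 29)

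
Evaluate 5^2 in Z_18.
5^{2} = 25 ≡ 7 mod 18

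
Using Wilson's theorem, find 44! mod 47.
(46)! = (44)! × (45) × (46) ≡ -1 mod 47. So (44)! ≡ -1 × [(46)(45)]^(-1) ≡ 23 mod 47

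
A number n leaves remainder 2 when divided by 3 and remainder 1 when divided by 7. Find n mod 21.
M = 3 × 7 = 21. M₁ = 7, y₁ ≡ 1 mod 3. M₂ = 3, y₂ ≡ 5 mod 7. n = 2×7×1 + 1×3×5 ≡ 8 mod 21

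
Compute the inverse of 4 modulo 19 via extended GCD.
Extended GCD: 4(5) + 19(-1) = 1. So 4^(-1) ≡ 5 (mod 19). Verify: 4 × 5 = 20 ≡ 1 (mod 19)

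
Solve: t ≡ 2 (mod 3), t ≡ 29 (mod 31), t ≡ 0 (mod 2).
M = 3 × 31 × 2 = 186. M₁ = 62, y₁ ≡ 2 (mod 3). M₂ = 6, y₂ ≡ 26 (mod 31). M₃ = 93, y₃ ≡ 1 (mod 2). t = 2×62×2 + 29×6×26 + 0×93×1 ≡ 122 (mod 186)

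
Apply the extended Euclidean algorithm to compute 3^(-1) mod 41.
Extended GCD: 3(14) + 41(-1) = 1. So 3^(-1) ≡ 14 (mod 41). Verify: 3 × 14 = 42 ≡ 1 (mod 41)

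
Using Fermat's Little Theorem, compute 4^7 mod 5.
By Fermat: 4^{4} ≡ 1 mod 5. So 4^{7} = 4^{4} · 4^{3} ≡ 4^{3} ≡ 4 mod 5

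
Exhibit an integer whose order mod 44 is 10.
7 has order 10 mod 44 since 7^{10} ≡ 1 (mod 44) and no smaller power works.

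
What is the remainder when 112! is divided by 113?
By Wilson's theorem, (112)! ≡ -1 ≡ 112 (mod 113)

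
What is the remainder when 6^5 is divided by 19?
By repeated squaring mod 19: 6^{1}≡6, 6^{2}≡17, 6^{4}≡4. Then 6^{5} = 6^{4+1} ≡ 4 × 6 ≡ 5 mod 19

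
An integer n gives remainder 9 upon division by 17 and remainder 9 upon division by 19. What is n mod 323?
M = 17 × 19 = 323. M₁ = 19, y₁ ≡ 9 mod 17. M₂ = 17, y₂ ≡ 9 mod 19. n = 9×19×9 + 9×17×9 ≡ 9 mod 323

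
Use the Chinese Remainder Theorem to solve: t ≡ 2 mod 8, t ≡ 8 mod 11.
M = 8 × 11 = 88. M₁ = 11, y₁ ≡ 3 mod 8. M₂ = 8, y₂ ≡ 7 mod 11. t = 2×11×3 + 8×8×7 ≡ 74 mod 88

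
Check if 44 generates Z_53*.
44^{13} ≡ 1 (mod 53) and 13 < 52, so ord_53(44) = 13 ≠ 52 and 44 is not a primitive root.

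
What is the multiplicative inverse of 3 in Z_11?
Since 11 is prime, by Fermat 3^(-1) ≡ 3^{9} ≡ 4 mod 11. Verify: 3 × 4 = 12 ≡ 1 mod 11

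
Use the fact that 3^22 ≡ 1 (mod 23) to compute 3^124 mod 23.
By Fermat: 3^{22} ≡ 1 (mod 23). 124 = 5×22 + 14. So 3^{124} ≡ 3^{14} ≡ 4 (mod 23)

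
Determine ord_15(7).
Powers of 7 mod 15: 7^1≡7, 7^2≡4, 7^3≡13, 7^4≡1. Order = 4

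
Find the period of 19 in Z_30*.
Powers of 19 mod 30: 19^1≡19, 19^2≡1. Order = 2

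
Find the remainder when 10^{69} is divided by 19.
By Fermat: 10^{18} ≡ 1 (mod 19). 69 = 3×18 + 15. So 10^{69} ≡ 10^{15} ≡ 8 (mod 19)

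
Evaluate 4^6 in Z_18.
By repeated squaring mod 18: 4^{1}≡4, 4^{2}≡16, 4^{4}≡4. Then 4^{6} = 4^{4+2} ≡ 4 × 16 ≡ 10 mod 18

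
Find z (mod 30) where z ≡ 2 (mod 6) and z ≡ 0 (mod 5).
M = 6 × 5 = 30. M₁ = 5, y₁ ≡ 5 (mod 6). M₂ = 6, y₂ ≡ 1 (mod 5). z = 2×5×5 + 0×6×1 ≡ 20 (mod 30)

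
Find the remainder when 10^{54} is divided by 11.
By Fermat: 10^{10} ≡ 1 (mod 11). 54 = 5×10 + 4. So 10^{54} ≡ 10^{4} ≡ 1 (mod 11)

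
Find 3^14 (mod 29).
By repeated squaring (mod 29): 3^{1}≡3, 3^{2}≡9, 3^{4}≡23, 3^{8}≡7. Then 3^{14} = 3^{8+4+2} ≡ 7 × 23 × 9 ≡ 28 (mod 29)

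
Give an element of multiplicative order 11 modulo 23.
2 has order 11 mod 23 since 2^{11} ≡ 1 mod 23 and no smaller power works.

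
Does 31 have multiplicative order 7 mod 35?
Powers of 31 mod 35: 31^1≡31, 31^2≡16, 31^3≡6, 31^4≡11, 31^5≡26, 31^6≡1. Already 31^6≡1, so the order is 6 < 7. No, the actual order is 6.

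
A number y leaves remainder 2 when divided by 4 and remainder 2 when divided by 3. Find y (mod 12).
M = 4 × 3 = 12. M₁ = 3, y₁ ≡ 3 (mod 4). M₂ = 4, y₂ ≡ 1 (mod 3). y = 2×3×3 + 2×4×1 ≡ 2 (mod 12)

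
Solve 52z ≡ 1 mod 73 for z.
Since 73 is prime, by Fermat 52^(-1) ≡ 52^{71} ≡ 66 mod 73. Verify: 52 × 66 = 3432 ≡ 1 mod 73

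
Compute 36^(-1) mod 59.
Since 59 is prime, by Fermat 36^(-1) ≡ 36^{57} ≡ 41 mod 59. Verify: 36 × 41 = 1476 ≡ 1 mod 59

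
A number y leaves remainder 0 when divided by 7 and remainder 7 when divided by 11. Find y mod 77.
M = 7 × 11 = 77. M₁ = 11, y₁ ≡ 2 mod 7. M₂ = 7, y₂ ≡ 8 mod 11. y = 0×11×2 + 7×7×8 ≡ 7 mod 77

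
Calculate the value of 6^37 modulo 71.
By repeated squaring (mod 71): 6^{1}≡6, 6^{2}≡36, 6^{4}≡18, 6^{8}≡40, 6^{16}≡38, 6^{32}≡24. Then 6^{37} = 6^{32+4+1} ≡ 24 × 18 × 6 ≡ 36 (mod 71)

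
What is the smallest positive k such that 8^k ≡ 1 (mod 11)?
Powers of 8 mod 11: 8^1≡8, 8^2≡9, 8^3≡6, 8^4≡4, 8^5≡10, 8^6≡3, 8^7≡2, 8^8≡5, 8^9≡7, 8^10≡1. ord_11(8) = 10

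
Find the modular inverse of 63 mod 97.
Since 97 is prime, by Fermat 63^(-1) ≡ 63^{95} ≡ 77 mod 97. Verify: 63 × 77 = 4851 ≡ 1 mod 97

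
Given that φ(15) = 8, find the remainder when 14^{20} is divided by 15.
By Euler: 14^{8} ≡ 1 (mod 15) since gcd(14, 15) = 1. 20 = 2×8 + 4. So 14^{20} ≡ 14^{4} ≡ 1 (mod 15)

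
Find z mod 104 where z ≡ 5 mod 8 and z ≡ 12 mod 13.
M = 8 × 13 = 104. M₁ = 13, y₁ ≡ 5 mod 8. M₂ = 8, y₂ ≡ 5 mod 13. z = 5×13×5 + 12×8×5 ≡ 77 mod 104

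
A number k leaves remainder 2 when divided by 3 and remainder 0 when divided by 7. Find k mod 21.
M = 3 × 7 = 21. M₁ = 7, y₁ ≡ 1 mod 3. M₂ = 3, y₂ ≡ 5 mod 7. k = 2×7×1 + 0×3×5 ≡ 14 mod 21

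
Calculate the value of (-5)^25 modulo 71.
By repeated squaring (mod 71): (-5)^{1}≡66, (-5)^{2}≡25, (-5)^{4}≡57, (-5)^{8}≡54, (-5)^{16}≡5. Then (-5)^{25} = (-5)^{16+8+1} ≡ 5 × 54 × 66 ≡ 70 (mod 71)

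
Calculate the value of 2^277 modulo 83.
Using Fermat: 2^{82} ≡ 1 (mod 83). 277 ≡ 31 (mod 82). So 2^{277} ≡ 2^{31} ≡ 80 (mod 83)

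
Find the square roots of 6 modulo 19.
The square roots of 6 mod 19 are 5 and 14. Verify: 5² = 25 ≡ 6 mod 19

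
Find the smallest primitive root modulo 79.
g = 3. For each prime q|78: 3^{39}≡78, 3^{26}≡23, 3^{6}≡18, none ≡ 1, so ord_79(3) = 78 and 3 is a primitive root.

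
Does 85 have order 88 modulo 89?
85^{22} ≡ 1 mod 89 and 22 < 88, so ord_89(85) = 22 ≠ 88 and 85 is not a primitive root.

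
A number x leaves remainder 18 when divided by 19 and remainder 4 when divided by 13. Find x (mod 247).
M = 19 × 13 = 247. M₁ = 13, y₁ ≡ 3 (mod 19). M₂ = 19, y₂ ≡ 11 (mod 13). x = 18×13×3 + 4×19×11 ≡ 56 (mod 247)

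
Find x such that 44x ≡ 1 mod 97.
Since 97 is prime, by Fermat 44^(-1) ≡ 44^{95} ≡ 86 mod 97. Verify: 44 × 86 = 3784 ≡ 1 mod 97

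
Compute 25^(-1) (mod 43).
Since 43 is prime, by Fermat 25^(-1) ≡ 25^{41} ≡ 31 (mod 43). Verify: 25 × 31 = 775 ≡ 1 (mod 43)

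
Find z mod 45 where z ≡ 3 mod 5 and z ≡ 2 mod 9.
M = 5 × 9 = 45. M₁ = 9, y₁ ≡ 4 mod 5. M₂ = 5, y₂ ≡ 2 mod 9. z = 3×9×4 + 2×5×2 ≡ 38 mod 45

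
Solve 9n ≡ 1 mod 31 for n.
Since 31 is prime, by Fermat 9^(-1) ≡ 9^{29} ≡ 7 mod 31. Verify: 9 × 7 = 63 ≡ 1 mod 31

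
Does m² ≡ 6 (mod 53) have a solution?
By Euler's criterion: 6^{26} ≡ 1 (mod 53). Since this equals 1, 6 is a QR.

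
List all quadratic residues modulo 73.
Squares in Z_73*: {1, 2, 3, 4, 6, 8, 9, 12, 16, 18, 19, 23, 24, 25, 27, 32, 35, 36, 37, 38, 41, 46, 48, 49, 50, 54, 55, 57, 61, 64, 65, 67, 69, 70, 71, 72}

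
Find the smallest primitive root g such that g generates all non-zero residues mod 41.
g = 6. For each prime q|40: 6^{20}≡40, 6^{8}≡10, none ≡ 1, so ord_41(6) = 40 and 6 is a primitive root.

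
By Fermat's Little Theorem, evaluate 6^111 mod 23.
By Fermat: 6^{22} ≡ 1 mod 23. 111 = 5×22 + 1. So 6^{111} ≡ 6^{1} ≡ 6 mod 23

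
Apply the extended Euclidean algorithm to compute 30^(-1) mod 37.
Extended GCD: 30(-16) + 37(13) = 1. So 30^(-1) ≡ -16 ≡ 21 mod 37. Verify: 30 × 21 = 630 ≡ 1 mod 37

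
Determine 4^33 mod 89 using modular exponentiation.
By repeated squaring mod 89: 4^{1}≡4, 4^{2}≡16, 4^{4}≡78, 4^{8}≡32, 4^{16}≡45, 4^{32}≡67. Then 4^{33} = 4^{32+1} ≡ 67 × 4 ≡ 1 mod 89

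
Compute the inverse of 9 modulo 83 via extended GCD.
Extended GCD: 9(37) + 83(-4) = 1. So 9^(-1) ≡ 37 mod 83. Verify: 9 × 37 = 333 ≡ 1 mod 83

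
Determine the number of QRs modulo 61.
Exactly half the non-zero residues mod a prime are QRs: (61-1)/2 = 30.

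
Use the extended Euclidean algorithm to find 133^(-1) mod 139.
Extended GCD: 133(23) + 139(-22) = 1. So 133^(-1) ≡ 23 (mod 139). Verify: 133 × 23 = 3059 ≡ 1 (mod 139)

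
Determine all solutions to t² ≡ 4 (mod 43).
The square roots of 4 mod 43 are 41 and 2. Verify: 41² = 1681 ≡ 4 (mod 43)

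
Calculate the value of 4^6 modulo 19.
By repeated squaring mod 19: 4^{1}≡4, 4^{2}≡16, 4^{4}≡9. Then 4^{6} = 4^{4+2} ≡ 9 × 16 ≡ 11 mod 19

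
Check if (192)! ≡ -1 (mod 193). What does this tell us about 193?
(192)! mod 193 = 192. Since this equals -1 (mod 193), Wilson confirms 193 is prime.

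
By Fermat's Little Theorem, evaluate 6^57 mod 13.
By Fermat: 6^{12} ≡ 1 mod 13. 57 = 4×12 + 9. So 6^{57} ≡ 6^{9} ≡ 5 mod 13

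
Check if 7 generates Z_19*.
7^{3} ≡ 1 (mod 19) and 3 < 18, so ord_19(7) = 3 ≠ 18 and 7 is not a primitive root.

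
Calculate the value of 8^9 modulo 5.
Using Fermat: 8^{4} ≡ 1 mod 5. 9 ≡ 1 mod 4. So 8^{9} ≡ 8^{1} ≡ 3 mod 5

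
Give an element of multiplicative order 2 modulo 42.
13 has order 2 mod 42 since 13^{2} ≡ 1 (mod 42) and no smaller power works.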